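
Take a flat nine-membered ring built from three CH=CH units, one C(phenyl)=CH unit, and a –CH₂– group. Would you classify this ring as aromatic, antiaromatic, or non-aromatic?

The CH2 position has four σ bonds — the tetrahedral CH₂ carbon is sp³ and has no p orbital in the ring π system — so the cyclic conjugation is interrupted.
A ring that is not fully conjugated cannot be aromatic or antiaromatic regardless of its π-electron count.

Non-aromatic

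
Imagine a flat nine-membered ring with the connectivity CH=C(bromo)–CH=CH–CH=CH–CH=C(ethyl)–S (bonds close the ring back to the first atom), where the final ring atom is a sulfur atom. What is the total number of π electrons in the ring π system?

10

Every ring atom contributes a p orbital perpendicular to the ring (the double-bond atoms are sp², each contributing one p electron; the sulfur donates one lone pair from its p orbital), so the π system is cyclic and fully conjugated.
Counting π electrons: 4 × 2 = 8 from the double-bond units + 2 from the S atom = 10.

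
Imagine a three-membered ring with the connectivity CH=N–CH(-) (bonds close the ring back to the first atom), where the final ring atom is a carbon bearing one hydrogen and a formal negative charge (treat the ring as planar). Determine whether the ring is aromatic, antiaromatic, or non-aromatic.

Antiaromatic

Every ring atom contributes a p orbital perpendicular to the ring (each doubly-bonded ring atom is sp² with one p-orbital electron; each sp² =N– keeps its lone pair in-plane and puts one electron into the π system; the carbanion's lone pair occupies the p orbital), so the π system is cyclic and fully conjugated.
Tallying contributions gives 1 × 2 = 2 from the double-bond unit + 2 from the CH(-) atom = 4.
4 = 4(1); a planar, fully conjugated 4n system is antiaromatic.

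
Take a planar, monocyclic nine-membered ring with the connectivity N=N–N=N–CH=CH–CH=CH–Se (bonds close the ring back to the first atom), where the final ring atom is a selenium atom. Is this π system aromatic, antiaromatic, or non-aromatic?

All ring atoms are sp² and supply a p orbital to the ring (each doubly-bonded ring atom is sp² with one p-orbital electron; each sp² =N– keeps its lone pair in-plane and puts one electron into the π system; the selenium donates one lone pair from its p orbital); the conjugation is uninterrupted.
Tallying contributions gives 4 × 2 = 8 from the double-bond units + 2 from the Se atom = 10.
That gives a 4n+2 count (10, n = 2).

Aromatic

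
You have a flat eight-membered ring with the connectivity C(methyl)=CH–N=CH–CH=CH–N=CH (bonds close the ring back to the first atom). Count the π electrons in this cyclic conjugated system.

Check conjugation: each doubly-bonded ring atom is sp² with one p-orbital electron; each =N– nitrogen is pyridine-type (lone pair in the sp² plane, one electron in the p orbital) — every position has a p orbital, so the cyclic π system is continuous.
π-electron count: 4 × 2 = 8 from the 4 double-bond units.

8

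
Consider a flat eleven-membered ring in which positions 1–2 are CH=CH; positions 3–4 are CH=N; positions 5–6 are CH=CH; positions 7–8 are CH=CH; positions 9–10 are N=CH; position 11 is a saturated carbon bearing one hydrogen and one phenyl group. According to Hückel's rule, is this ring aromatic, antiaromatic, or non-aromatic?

Because that saturated carbon is sp³ and has no p orbital in the ring π system at the CH(phenyl) position, the π system cannot extend all the way around the ring.
A ring that is not fully conjugated cannot be aromatic or antiaromatic regardless of its π-electron count.

Non-aromatic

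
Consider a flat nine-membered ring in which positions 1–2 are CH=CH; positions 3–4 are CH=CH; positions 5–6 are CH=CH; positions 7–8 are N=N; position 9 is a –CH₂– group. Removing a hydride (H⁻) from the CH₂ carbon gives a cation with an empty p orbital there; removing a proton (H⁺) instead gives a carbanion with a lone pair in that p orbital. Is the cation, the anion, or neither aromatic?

The anion

Once that carbon is sp², every ring atom has a p orbital and both ions are fully conjugated.
Cation: 4 × 2 + 0 = 8 π electrons → 4(2), antiaromatic.
Anion: 4 × 2 + 2 = 10 π electrons → 4(2)+2, aromatic.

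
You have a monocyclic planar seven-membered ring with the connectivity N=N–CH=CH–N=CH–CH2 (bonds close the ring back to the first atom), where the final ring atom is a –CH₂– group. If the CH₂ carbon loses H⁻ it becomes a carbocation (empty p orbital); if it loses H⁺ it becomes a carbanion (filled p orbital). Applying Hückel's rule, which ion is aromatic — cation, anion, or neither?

The cation

In either ion the ring is fully conjugated: every atom, including the new sp² carbon, supplies a p orbital.
Cation: 3 × 2 + 0 = 6 π electrons → 4(1)+2, aromatic.
Anion: 3 × 2 + 2 = 8 π electrons → 4(2), antiaromatic.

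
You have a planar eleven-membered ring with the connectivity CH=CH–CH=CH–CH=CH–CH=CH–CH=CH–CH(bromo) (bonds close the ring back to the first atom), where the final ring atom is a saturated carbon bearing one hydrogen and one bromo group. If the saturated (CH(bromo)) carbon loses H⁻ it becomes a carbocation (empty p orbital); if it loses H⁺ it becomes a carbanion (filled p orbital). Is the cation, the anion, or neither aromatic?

The cation

In either ion the ring is fully conjugated: every atom, including the new sp² carbon, supplies a p orbital.
Cation: 5 × 2 + 0 = 10 π electrons → 4(2)+2, aromatic.
Anion: 5 × 2 + 2 = 12 π electrons → 4(3), antiaromatic.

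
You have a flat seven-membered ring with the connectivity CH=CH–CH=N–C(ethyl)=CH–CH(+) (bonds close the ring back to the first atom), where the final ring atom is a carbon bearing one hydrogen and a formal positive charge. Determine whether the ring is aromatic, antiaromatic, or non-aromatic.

Every ring atom contributes a p orbital perpendicular to the ring (each doubly-bonded ring atom is sp² with one p-orbital electron; each sp² =N– keeps its lone pair in-plane and puts one electron into the π system; the carbocation has an empty p orbital), so the π system is cyclic and fully conjugated.
Adding the contributions, 3 × 2 = 6 from the double-bond units + 0 from the CH(+) atom = 6.
That gives a 4n+2 count (6, n = 1).

Aromatic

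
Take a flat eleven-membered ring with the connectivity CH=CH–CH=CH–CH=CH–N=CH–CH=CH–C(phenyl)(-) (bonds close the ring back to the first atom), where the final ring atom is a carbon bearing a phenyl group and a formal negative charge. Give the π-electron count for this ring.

12

The p orbitals form a continuous loop: every atom in a ring double bond is sp² and brings one electron to the p orbital; each =N– nitrogen is pyridine-type (lone pair in the sp² plane, one electron in the p orbital); the carbanion's lone pair occupies the p orbital. The ring is fully conjugated.
Counting π electrons: 5 × 2 = 10 from the double-bond units + 2 from the C(phenyl)(-) atom = 12.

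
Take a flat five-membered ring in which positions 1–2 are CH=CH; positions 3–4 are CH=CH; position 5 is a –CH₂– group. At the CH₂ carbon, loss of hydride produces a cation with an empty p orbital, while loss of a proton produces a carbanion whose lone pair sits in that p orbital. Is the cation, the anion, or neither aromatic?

In either ion the ring is fully conjugated: every atom, including the new sp² carbon, supplies a p orbital.
Cation: 2 × 2 + 0 = 4 π electrons → 4(1), antiaromatic.
Anion: 2 × 2 + 2 = 6 π electrons → 4(1)+2, aromatic.

The anion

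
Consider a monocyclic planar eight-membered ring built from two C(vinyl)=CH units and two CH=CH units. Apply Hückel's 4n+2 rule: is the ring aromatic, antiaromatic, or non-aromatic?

Antiaromatic

Every ring atom contributes a p orbital perpendicular to the ring (every atom in a ring double bond is sp² and brings one electron to the p orbital), so the π system is cyclic and fully conjugated.
Adding the contributions, 4 × 2 = 8 from the 4 double-bond units.
8 = 4(2); a planar, fully conjugated 4n system is antiaromatic.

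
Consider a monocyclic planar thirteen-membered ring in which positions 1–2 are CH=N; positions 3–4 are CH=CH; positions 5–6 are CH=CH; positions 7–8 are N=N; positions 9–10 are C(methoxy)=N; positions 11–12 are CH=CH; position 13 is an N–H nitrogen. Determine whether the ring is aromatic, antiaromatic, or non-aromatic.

Every ring atom contributes a p orbital perpendicular to the ring (the double-bond atoms are sp², each contributing one p electron; each =N– nitrogen is pyridine-type (lone pair in the sp² plane, one electron in the p orbital); the pyrrole-type nitrogen donates its lone pair from the p orbital), so the π system is cyclic and fully conjugated.
Counting π electrons: 6 × 2 = 12 from the double-bond units + 2 from the NH atom = 14.
That gives a 4n+2 count (14, n = 3).

Aromatic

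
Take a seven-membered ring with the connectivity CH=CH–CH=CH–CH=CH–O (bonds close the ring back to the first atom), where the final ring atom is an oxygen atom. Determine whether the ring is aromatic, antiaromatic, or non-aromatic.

Antiaromatic

The p orbitals form a continuous loop: each doubly-bonded ring atom is sp² with one p-orbital electron; the oxygen donates one lone pair from its p orbital. The ring is fully conjugated.
Adding the contributions, 3 × 2 = 6 from the double-bond units + 2 from the O atom = 8.
A 4n π count (8, n = 2) in a planar conjugated ring means antiaromatic.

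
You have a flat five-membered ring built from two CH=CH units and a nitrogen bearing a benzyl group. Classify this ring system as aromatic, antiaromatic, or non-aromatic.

Aromatic

All ring atoms are sp² and supply a p orbital to the ring (each doubly-bonded ring atom is sp² with one p-orbital electron; the pyrrole-type nitrogen donates its lone pair from the p orbital); the conjugation is uninterrupted.
Tallying contributions gives 2 × 2 = 4 from the double-bond units + 2 from the N(benzyl) atom = 6.
With 6 π electrons (n = 1), the Hückel 4n+2 condition holds.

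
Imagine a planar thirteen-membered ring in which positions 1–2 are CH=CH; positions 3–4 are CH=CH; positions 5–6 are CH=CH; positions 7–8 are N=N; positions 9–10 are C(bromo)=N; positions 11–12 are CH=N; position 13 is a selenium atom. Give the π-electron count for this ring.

14

The p orbitals form a continuous loop: each doubly-bonded ring atom is sp² with one p-orbital electron; each =N– nitrogen is pyridine-type (lone pair in the sp² plane, one electron in the p orbital); the selenium donates one lone pair from its p orbital. The ring is fully conjugated.
Counting π electrons: 6 × 2 = 12 from the double-bond units + 2 from the Se atom = 14.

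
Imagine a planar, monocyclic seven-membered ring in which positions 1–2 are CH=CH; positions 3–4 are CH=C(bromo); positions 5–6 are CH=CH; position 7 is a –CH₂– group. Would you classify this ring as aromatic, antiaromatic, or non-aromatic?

Non-aromatic

The CH2 carbon is saturated: the tetrahedral CH₂ carbon is sp³ and has no p orbital in the ring π system. Conjugation is not continuous around the ring.
A ring that is not fully conjugated cannot be aromatic or antiaromatic regardless of its π-electron count.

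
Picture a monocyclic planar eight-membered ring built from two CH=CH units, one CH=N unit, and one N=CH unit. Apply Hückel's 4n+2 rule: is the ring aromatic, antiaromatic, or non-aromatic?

Every ring atom contributes a p orbital perpendicular to the ring (the double-bond atoms are sp², each contributing one p electron; each sp² =N– keeps its lone pair in-plane and puts one electron into the π system), so the π system is cyclic and fully conjugated.
Counting π electrons: 4 × 2 = 8 from the 4 double-bond units.
8 is a 4n count (n = 2), so the planar conjugated ring is antiaromatic.

Antiaromatic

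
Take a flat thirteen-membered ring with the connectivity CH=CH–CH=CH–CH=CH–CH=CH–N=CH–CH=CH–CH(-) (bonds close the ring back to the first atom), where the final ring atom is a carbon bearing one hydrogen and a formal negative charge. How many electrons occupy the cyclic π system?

14

Every ring atom contributes a p orbital perpendicular to the ring (the double-bond atoms are sp², each contributing one p electron; each =N– nitrogen is pyridine-type (lone pair in the sp² plane, one electron in the p orbital); the carbanion's lone pair occupies the p orbital), so the π system is cyclic and fully conjugated.
Counting π electrons: 6 × 2 = 12 from the double-bond units + 2 from the CH(-) atom = 14.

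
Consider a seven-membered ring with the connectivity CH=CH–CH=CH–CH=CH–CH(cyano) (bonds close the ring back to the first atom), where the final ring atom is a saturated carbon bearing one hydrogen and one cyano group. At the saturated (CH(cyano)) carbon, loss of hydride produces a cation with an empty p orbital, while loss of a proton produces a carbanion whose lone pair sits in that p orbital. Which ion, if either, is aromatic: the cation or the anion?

Both ions have a continuous loop of p orbitals — each ring atom is sp².
Cation: 3 × 2 + 0 = 6 π electrons → 4(1)+2, aromatic.
Anion: 3 × 2 + 2 = 8 π electrons → 4(2), antiaromatic.

The cation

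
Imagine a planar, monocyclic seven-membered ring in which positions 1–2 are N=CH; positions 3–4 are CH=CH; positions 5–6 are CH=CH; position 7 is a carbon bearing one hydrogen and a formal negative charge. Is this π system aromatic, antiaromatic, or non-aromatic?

Antiaromatic

Check conjugation: the double-bond atoms are sp², each contributing one p electron; each sp² =N– keeps its lone pair in-plane and puts one electron into the π system; the carbanion's lone pair occupies the p orbital — every position has a p orbital, so the cyclic π system is continuous.
Tallying contributions gives 3 × 2 = 6 from the double-bond units + 2 from the CH(-) atom = 8.
With 8 = 4·2 π electrons, Hückel's rule classifies the planar ring as antiaromatic.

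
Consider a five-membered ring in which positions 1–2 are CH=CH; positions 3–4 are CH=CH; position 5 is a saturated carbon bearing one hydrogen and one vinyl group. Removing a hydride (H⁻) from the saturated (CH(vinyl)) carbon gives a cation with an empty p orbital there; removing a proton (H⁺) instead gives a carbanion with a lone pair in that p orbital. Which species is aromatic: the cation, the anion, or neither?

The anion

In either ion the ring is fully conjugated: every atom, including the new sp² carbon, supplies a p orbital.
Cation: 2 × 2 + 0 = 4 π electrons → 4(1), antiaromatic.
Anion: 2 × 2 + 2 = 6 π electrons → 4(1)+2, aromatic.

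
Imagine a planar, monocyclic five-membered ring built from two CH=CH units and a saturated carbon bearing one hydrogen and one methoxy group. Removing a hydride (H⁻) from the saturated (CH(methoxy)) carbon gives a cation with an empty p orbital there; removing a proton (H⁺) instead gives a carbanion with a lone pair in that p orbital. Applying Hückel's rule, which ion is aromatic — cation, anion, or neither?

The anion

In either ion the ring is fully conjugated: every atom, including the new sp² carbon, supplies a p orbital.
Cation: 2 × 2 + 0 = 4 π electrons → 4(1), antiaromatic.
Anion: 2 × 2 + 2 = 6 π electrons → 4(1)+2, aromatic.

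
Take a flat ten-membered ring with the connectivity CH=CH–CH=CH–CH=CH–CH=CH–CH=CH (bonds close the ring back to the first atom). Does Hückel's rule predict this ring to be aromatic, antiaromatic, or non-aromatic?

Check conjugation: each doubly-bonded ring atom is sp² with one p-orbital electron — every position has a p orbital, so the cyclic π system is continuous.
Counting π electrons: 5 × 2 = 10 from the 5 double-bond units.
With 10 π electrons (n = 2), the Hückel 4n+2 condition holds.

Aromatic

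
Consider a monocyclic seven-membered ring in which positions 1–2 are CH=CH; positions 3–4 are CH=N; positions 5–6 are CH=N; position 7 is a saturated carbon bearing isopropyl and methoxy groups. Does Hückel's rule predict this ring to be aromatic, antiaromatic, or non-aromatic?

Non-aromatic

At the C(isopropyl)(methoxy) position, that saturated carbon is sp³ and has no p orbital in the ring π system; the ring's p-orbital overlap is broken there.
A ring that is not fully conjugated cannot be aromatic or antiaromatic regardless of its π-electron count.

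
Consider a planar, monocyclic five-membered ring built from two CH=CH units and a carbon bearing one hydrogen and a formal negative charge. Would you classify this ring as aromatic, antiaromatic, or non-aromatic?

Aromatic

Check conjugation: each doubly-bonded ring atom is sp² with one p-orbital electron; the carbanion's lone pair occupies the p orbital — every position has a p orbital, so the cyclic π system is continuous.
Tallying contributions gives 2 × 2 = 4 from the double-bond units + 2 from the CH(-) atom = 6.
Since 6 = 4·1 + 2, the ring meets the 4n+2 criterion.
(The species described is the cyclopentadienyl anion.)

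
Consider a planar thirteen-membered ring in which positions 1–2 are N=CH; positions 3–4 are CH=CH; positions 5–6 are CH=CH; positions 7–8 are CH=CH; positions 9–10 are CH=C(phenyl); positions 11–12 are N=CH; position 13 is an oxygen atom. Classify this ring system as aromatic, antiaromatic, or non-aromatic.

Aromatic

The p orbitals form a continuous loop: each doubly-bonded ring atom is sp² with one p-orbital electron; the doubly-bonded nitrogens are pyridine-type — their lone pairs lie in the ring plane, leaving one electron in the p orbital; the oxygen donates one lone pair from its p orbital. The ring is fully conjugated.
Adding the contributions, 6 × 2 = 12 from the double-bond units + 2 from the O atom = 14.
That gives a 4n+2 count (14, n = 3).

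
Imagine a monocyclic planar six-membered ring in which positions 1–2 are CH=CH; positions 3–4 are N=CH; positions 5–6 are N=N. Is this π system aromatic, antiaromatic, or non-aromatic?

Aromatic

The p orbitals form a continuous loop: each doubly-bonded ring atom is sp² with one p-orbital electron; each =N– nitrogen is pyridine-type (lone pair in the sp² plane, one electron in the p orbital). The ring is fully conjugated.
Tallying contributions gives 3 × 2 = 6 from the 3 double-bond units.
With 6 π electrons (n = 1), the Hückel 4n+2 condition holds.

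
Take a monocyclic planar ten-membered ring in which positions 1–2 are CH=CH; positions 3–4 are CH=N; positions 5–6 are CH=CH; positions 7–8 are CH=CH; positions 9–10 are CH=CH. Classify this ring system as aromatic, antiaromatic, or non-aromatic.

All ring atoms are sp² and supply a p orbital to the ring (the double-bond atoms are sp², each contributing one p electron; each sp² =N– keeps its lone pair in-plane and puts one electron into the π system); the conjugation is uninterrupted.
Tallying contributions gives 5 × 2 = 10 from the 5 double-bond units.
With 10 π electrons (n = 2), the Hückel 4n+2 condition holds.

Aromatic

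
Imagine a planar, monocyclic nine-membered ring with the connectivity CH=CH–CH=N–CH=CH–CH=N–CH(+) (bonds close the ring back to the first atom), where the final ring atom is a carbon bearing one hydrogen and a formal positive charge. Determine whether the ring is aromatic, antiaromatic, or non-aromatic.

Antiaromatic

All ring atoms are sp² and supply a p orbital to the ring (each doubly-bonded ring atom is sp² with one p-orbital electron; the doubly-bonded nitrogens are pyridine-type — their lone pairs lie in the ring plane, leaving one electron in the p orbital; the carbocation has an empty p orbital); the conjugation is uninterrupted.
Tallying contributions gives 4 × 2 = 8 from the double-bond units + 0 from the CH(+) atom = 8.
8 is a 4n count (n = 2), so the planar conjugated ring is antiaromatic.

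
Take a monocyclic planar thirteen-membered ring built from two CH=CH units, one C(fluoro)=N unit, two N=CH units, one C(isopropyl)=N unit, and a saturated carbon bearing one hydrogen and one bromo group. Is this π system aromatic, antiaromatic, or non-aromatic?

Non-aromatic

The CH(bromo) position has four σ bonds — that saturated carbon is sp³ and has no p orbital in the ring π system — so the cyclic conjugation is interrupted.
A ring that is not fully conjugated cannot be aromatic or antiaromatic regardless of its π-electron count.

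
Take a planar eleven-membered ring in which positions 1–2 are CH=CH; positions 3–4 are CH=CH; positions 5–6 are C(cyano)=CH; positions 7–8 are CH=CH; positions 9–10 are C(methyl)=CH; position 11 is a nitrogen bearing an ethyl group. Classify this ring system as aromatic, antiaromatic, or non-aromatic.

Antiaromatic

Every ring atom contributes a p orbital perpendicular to the ring (the double-bond atoms are sp², each contributing one p electron; the pyrrole-type nitrogen donates its lone pair from the p orbital), so the π system is cyclic and fully conjugated.
Tallying contributions gives 5 × 2 = 10 from the double-bond units + 2 from the N(ethyl) atom = 12.
12 = 4(3); a planar, fully conjugated 4n system is antiaromatic.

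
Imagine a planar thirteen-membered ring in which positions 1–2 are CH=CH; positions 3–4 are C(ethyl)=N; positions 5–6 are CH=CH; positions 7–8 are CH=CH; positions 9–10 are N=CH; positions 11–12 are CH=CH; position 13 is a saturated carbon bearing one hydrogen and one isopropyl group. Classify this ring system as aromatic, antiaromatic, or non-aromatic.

The CH(isopropyl) carbon is saturated: that saturated carbon is sp³ and has no p orbital in the ring π system. Conjugation is not continuous around the ring.
A ring that is not fully conjugated cannot be aromatic or antiaromatic regardless of its π-electron count.

Non-aromatic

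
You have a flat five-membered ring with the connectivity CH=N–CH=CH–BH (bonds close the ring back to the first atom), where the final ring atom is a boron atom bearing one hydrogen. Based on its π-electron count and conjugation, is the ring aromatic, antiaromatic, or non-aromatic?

Check conjugation: the double-bond atoms are sp², each contributing one p electron; the doubly-bonded nitrogens are pyridine-type — their lone pairs lie in the ring plane, leaving one electron in the p orbital; the boron has an empty p orbital — every position has a p orbital, so the cyclic π system is continuous.
π-electron count: 2 × 2 = 4 from the double-bond units + 0 from the BH atom = 4.
4 is a 4n count (n = 1), so the planar conjugated ring is antiaromatic.

Antiaromatic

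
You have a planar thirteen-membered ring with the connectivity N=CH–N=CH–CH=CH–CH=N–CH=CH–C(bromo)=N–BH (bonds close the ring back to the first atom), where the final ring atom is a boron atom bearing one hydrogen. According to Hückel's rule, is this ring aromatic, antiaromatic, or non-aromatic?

Antiaromatic

Check conjugation: every atom in a ring double bond is sp² and brings one electron to the p orbital; the doubly-bonded nitrogens are pyridine-type — their lone pairs lie in the ring plane, leaving one electron in the p orbital; the boron has an empty p orbital — every position has a p orbital, so the cyclic π system is continuous.
π-electron count: 6 × 2 = 12 from the double-bond units + 0 from the BH atom = 12.
12 is a 4n count (n = 3), so the planar conjugated ring is antiaromatic.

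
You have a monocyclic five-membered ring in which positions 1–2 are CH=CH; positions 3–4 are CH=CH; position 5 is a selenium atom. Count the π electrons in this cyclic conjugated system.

6

Every ring atom contributes a p orbital perpendicular to the ring (the double-bond atoms are sp², each contributing one p electron; the selenium donates one lone pair from its p orbital), so the π system is cyclic and fully conjugated.
π-electron count: 2 × 2 = 4 from the double-bond units + 2 from the Se atom = 6.
(The species described is selenophene.)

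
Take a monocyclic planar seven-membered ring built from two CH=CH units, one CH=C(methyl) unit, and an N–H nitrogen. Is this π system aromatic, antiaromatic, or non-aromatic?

Antiaromatic

Check conjugation: each doubly-bonded ring atom is sp² with one p-orbital electron; the pyrrole-type nitrogen donates its lone pair from the p orbital — every position has a p orbital, so the cyclic π system is continuous.
Adding the contributions, 3 × 2 = 6 from the double-bond units + 2 from the NH atom = 8.
8 is a 4n count (n = 2), so the planar conjugated ring is antiaromatic.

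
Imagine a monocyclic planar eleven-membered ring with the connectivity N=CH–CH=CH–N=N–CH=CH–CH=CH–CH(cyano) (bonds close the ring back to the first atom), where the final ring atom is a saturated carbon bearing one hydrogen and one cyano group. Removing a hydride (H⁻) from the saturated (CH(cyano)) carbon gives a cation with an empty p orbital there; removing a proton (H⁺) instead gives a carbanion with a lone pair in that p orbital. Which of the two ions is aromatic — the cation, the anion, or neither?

Both ions have a continuous loop of p orbitals — each ring atom is sp².
Cation: 5 × 2 + 0 = 10 π electrons → 4(2)+2, aromatic.
Anion: 5 × 2 + 2 = 12 π electrons → 4(3), antiaromatic.

The cation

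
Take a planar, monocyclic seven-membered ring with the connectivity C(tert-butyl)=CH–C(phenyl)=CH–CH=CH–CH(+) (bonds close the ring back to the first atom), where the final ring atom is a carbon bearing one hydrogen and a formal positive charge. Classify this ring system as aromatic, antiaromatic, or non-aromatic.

Aromatic

The p orbitals form a continuous loop: every atom in a ring double bond is sp² and brings one electron to the p orbital; the carbocation has an empty p orbital. The ring is fully conjugated.
Tallying contributions gives 3 × 2 = 6 from the double-bond units + 0 from the CH(+) atom = 6.
That gives a 4n+2 count (6, n = 1).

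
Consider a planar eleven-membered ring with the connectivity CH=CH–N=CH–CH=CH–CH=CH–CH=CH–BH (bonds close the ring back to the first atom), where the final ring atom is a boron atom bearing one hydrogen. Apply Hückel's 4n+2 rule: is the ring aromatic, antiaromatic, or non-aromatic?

Aromatic

The p orbitals form a continuous loop: every atom in a ring double bond is sp² and brings one electron to the p orbital; each =N– nitrogen is pyridine-type (lone pair in the sp² plane, one electron in the p orbital); the boron has an empty p orbital. The ring is fully conjugated.
Tallying contributions gives 5 × 2 = 10 from the double-bond units + 0 from the BH atom = 10.
With 10 π electrons (n = 2), the Hückel 4n+2 condition holds.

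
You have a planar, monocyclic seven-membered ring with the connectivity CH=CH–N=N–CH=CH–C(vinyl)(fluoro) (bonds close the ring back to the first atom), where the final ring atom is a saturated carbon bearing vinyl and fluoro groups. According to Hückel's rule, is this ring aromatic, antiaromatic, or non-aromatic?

Non-aromatic

At the C(vinyl)(fluoro) position, that saturated carbon is sp³ and has no p orbital in the ring π system; the ring's p-orbital overlap is broken there.
Without a continuous loop of overlapping p orbitals the Hückel electron count never comes into play.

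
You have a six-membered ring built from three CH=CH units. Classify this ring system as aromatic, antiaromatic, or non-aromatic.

Aromatic

Check conjugation: each doubly-bonded ring atom is sp² with one p-orbital electron — every position has a p orbital, so the cyclic π system is continuous.
Adding the contributions, 3 × 2 = 6 from the 3 double-bond units.
6 = 4(1) + 2, which satisfies Hückel's 4n+2 rule.
(This ring is benzene.)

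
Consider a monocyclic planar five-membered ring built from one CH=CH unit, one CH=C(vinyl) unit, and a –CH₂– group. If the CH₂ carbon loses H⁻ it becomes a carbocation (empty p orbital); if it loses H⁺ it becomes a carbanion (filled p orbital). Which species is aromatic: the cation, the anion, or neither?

In both ions every ring atom is sp² and contributes a p orbital, so both rings are fully conjugated.
Cation: 2 × 2 + 0 = 4 π electrons → 4(1), antiaromatic.
Anion: 2 × 2 + 2 = 6 π electrons → 4(1)+2, aromatic.

The anion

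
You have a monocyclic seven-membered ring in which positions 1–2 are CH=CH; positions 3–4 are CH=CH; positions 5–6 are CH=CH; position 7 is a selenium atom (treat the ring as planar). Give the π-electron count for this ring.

The p orbitals form a continuous loop: each doubly-bonded ring atom is sp² with one p-orbital electron; the selenium donates one lone pair from its p orbital. The ring is fully conjugated.
Adding the contributions, 3 × 2 = 6 from the double-bond units + 2 from the Se atom = 8.

8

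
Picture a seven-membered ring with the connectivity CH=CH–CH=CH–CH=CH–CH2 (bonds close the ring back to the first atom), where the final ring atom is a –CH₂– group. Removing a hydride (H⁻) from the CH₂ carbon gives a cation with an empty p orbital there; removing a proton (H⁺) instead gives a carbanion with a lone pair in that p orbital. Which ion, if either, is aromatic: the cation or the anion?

Once that carbon is sp², every ring atom has a p orbital and both ions are fully conjugated.
Cation: 3 × 2 + 0 = 6 π electrons → 4(1)+2, aromatic.
Anion: 3 × 2 + 2 = 8 π electrons → 4(2), antiaromatic.

The cation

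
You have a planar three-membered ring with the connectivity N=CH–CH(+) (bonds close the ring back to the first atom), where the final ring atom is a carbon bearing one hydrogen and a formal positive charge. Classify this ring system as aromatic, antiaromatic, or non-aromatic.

The p orbitals form a continuous loop: every atom in a ring double bond is sp² and brings one electron to the p orbital; each sp² =N– keeps its lone pair in-plane and puts one electron into the π system; the carbocation has an empty p orbital. The ring is fully conjugated.
Adding the contributions, 1 × 2 = 2 from the double-bond unit + 0 from the CH(+) atom = 2.
That gives a 4n+2 count (2, n = 0).

Aromatic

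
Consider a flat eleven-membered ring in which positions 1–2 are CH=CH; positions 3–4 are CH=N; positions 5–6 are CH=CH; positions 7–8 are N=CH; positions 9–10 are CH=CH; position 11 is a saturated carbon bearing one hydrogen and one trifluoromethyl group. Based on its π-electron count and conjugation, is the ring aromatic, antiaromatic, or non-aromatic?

Non-aromatic

At the CH(trifluoromethyl) position, that saturated carbon is sp³ and has no p orbital in the ring π system; the ring's p-orbital overlap is broken there.
Without a continuous loop of overlapping p orbitals the Hückel electron count never comes into play.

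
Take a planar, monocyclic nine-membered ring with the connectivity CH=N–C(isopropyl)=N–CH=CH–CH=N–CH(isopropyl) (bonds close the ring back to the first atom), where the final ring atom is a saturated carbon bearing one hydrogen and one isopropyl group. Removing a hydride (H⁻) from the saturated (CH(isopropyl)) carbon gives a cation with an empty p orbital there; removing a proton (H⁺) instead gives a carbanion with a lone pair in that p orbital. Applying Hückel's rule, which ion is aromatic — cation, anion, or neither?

The anion

In either ion the ring is fully conjugated: every atom, including the new sp² carbon, supplies a p orbital.
Cation: 4 × 2 + 0 = 8 π electrons → 4(2), antiaromatic.
Anion: 4 × 2 + 2 = 10 π electrons → 4(2)+2, aromatic.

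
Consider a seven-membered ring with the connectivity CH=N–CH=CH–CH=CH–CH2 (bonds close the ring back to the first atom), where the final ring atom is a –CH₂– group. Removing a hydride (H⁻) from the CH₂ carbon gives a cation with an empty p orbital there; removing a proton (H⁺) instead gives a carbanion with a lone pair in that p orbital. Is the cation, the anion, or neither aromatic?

The cation

In either ion the ring is fully conjugated: every atom, including the new sp² carbon, supplies a p orbital.
Cation: 3 × 2 + 0 = 6 π electrons → 4(1)+2, aromatic.
Anion: 3 × 2 + 2 = 8 π electrons → 4(2), antiaromatic.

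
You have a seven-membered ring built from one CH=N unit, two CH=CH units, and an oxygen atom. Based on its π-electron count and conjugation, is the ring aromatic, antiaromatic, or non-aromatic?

The p orbitals form a continuous loop: the double-bond atoms are sp², each contributing one p electron; the doubly-bonded nitrogens are pyridine-type — their lone pairs lie in the ring plane, leaving one electron in the p orbital; the oxygen donates one lone pair from its p orbital. The ring is fully conjugated.
Tallying contributions gives 3 × 2 = 6 from the double-bond units + 2 from the O atom = 8.
8 = 4(2); a planar, fully conjugated 4n system is antiaromatic.

Antiaromatic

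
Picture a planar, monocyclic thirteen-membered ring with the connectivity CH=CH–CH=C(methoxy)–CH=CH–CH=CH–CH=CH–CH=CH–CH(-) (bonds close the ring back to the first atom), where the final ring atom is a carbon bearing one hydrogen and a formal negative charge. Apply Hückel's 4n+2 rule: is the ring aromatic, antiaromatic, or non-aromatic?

Check conjugation: each doubly-bonded ring atom is sp² with one p-orbital electron; the carbanion's lone pair occupies the p orbital — every position has a p orbital, so the cyclic π system is continuous.
Adding the contributions, 6 × 2 = 12 from the double-bond units + 2 from the CH(-) atom = 14.
That gives a 4n+2 count (14, n = 3).

Aromatic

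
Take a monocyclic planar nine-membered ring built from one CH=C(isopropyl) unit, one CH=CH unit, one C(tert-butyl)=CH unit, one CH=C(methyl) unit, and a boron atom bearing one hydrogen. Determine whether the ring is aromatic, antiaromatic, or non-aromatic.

Antiaromatic

Every ring atom contributes a p orbital perpendicular to the ring (each doubly-bonded ring atom is sp² with one p-orbital electron; the boron has an empty p orbital), so the π system is cyclic and fully conjugated.
π-electron count: 4 × 2 = 8 from the double-bond units + 0 from the BH atom = 8.
A 4n π count (8, n = 2) in a planar conjugated ring means antiaromatic.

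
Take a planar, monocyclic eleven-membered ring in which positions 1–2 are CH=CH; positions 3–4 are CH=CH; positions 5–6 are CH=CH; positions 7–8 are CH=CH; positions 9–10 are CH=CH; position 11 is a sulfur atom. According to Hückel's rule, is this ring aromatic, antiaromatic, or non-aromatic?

Antiaromatic

Check conjugation: the double-bond atoms are sp², each contributing one p electron; the sulfur donates one lone pair from its p orbital — every position has a p orbital, so the cyclic π system is continuous.
Tallying contributions gives 5 × 2 = 10 from the double-bond units + 2 from the S atom = 12.
A 4n π count (12, n = 3) in a planar conjugated ring means antiaromatic.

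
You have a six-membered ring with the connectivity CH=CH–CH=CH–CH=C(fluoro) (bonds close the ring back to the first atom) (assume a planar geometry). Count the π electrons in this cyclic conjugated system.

6

Check conjugation: the double-bond atoms are sp², each contributing one p electron — every position has a p orbital, so the cyclic π system is continuous.
Counting π electrons: 3 × 2 = 6 from the 3 double-bond units.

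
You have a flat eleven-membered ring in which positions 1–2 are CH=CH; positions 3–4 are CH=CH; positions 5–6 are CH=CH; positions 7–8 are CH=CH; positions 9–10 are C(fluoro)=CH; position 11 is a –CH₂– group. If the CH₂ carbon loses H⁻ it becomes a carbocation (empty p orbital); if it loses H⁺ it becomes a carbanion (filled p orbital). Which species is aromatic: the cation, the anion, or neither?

The cation

Both ions have a continuous loop of p orbitals — each ring atom is sp².
Cation: 5 × 2 + 0 = 10 π electrons → 4(2)+2, aromatic.
Anion: 5 × 2 + 2 = 12 π electrons → 4(3), antiaromatic.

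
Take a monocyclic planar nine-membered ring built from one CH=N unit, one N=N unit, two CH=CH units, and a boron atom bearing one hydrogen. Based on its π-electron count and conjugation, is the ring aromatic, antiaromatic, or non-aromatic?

Check conjugation: each doubly-bonded ring atom is sp² with one p-orbital electron; each sp² =N– keeps its lone pair in-plane and puts one electron into the π system; the boron has an empty p orbital — every position has a p orbital, so the cyclic π system is continuous.
π-electron count: 4 × 2 = 8 from the double-bond units + 0 from the BH atom = 8.
8 is a 4n count (n = 2), so the planar conjugated ring is antiaromatic.

Antiaromatic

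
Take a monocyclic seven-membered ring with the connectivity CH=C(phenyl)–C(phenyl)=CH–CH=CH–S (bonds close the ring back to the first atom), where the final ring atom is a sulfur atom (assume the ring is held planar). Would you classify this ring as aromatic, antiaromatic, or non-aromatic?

Check conjugation: every atom in a ring double bond is sp² and brings one electron to the p orbital; the sulfur donates one lone pair from its p orbital — every position has a p orbital, so the cyclic π system is continuous.
π-electron count: 3 × 2 = 6 from the double-bond units + 2 from the S atom = 8.
8 = 4(2); a planar, fully conjugated 4n system is antiaromatic.

Antiaromatic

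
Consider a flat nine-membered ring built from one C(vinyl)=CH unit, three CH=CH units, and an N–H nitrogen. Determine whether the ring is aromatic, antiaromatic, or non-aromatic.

Aromatic

Every ring atom contributes a p orbital perpendicular to the ring (each doubly-bonded ring atom is sp² with one p-orbital electron; the pyrrole-type nitrogen donates its lone pair from the p orbital), so the π system is cyclic and fully conjugated.
Adding the contributions, 4 × 2 = 8 from the double-bond units + 2 from the NH atom = 10.
That gives a 4n+2 count (10, n = 2).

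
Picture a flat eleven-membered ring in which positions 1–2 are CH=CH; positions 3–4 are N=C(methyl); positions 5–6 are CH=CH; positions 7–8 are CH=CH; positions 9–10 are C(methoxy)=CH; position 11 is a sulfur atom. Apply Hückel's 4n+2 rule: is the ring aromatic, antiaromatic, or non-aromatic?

Antiaromatic

Every ring atom contributes a p orbital perpendicular to the ring (each doubly-bonded ring atom is sp² with one p-orbital electron; each =N– nitrogen is pyridine-type (lone pair in the sp² plane, one electron in the p orbital); the sulfur donates one lone pair from its p orbital), so the π system is cyclic and fully conjugated.
Counting π electrons: 5 × 2 = 10 from the double-bond units + 2 from the S atom = 12.
A 4n π count (12, n = 3) in a planar conjugated ring means antiaromatic.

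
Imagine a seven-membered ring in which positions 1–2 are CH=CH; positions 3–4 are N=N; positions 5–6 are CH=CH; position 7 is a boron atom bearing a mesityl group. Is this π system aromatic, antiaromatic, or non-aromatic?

Aromatic

The p orbitals form a continuous loop: the double-bond atoms are sp², each contributing one p electron; each =N– nitrogen is pyridine-type (lone pair in the sp² plane, one electron in the p orbital); the boron has an empty p orbital. The ring is fully conjugated.
π-electron count: 3 × 2 = 6 from the double-bond units + 0 from the B(mesityl) atom = 6.
That gives a 4n+2 count (6, n = 1).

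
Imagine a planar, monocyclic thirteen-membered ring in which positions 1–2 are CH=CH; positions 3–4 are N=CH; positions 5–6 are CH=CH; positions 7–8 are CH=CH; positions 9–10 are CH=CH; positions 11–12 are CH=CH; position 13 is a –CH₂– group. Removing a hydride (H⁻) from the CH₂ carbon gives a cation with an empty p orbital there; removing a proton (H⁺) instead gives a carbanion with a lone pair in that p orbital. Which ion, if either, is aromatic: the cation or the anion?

Both ions have a continuous loop of p orbitals — each ring atom is sp².
Cation: 6 × 2 + 0 = 12 π electrons → 4(3), antiaromatic.
Anion: 6 × 2 + 2 = 14 π electrons → 4(3)+2, aromatic.

The anion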